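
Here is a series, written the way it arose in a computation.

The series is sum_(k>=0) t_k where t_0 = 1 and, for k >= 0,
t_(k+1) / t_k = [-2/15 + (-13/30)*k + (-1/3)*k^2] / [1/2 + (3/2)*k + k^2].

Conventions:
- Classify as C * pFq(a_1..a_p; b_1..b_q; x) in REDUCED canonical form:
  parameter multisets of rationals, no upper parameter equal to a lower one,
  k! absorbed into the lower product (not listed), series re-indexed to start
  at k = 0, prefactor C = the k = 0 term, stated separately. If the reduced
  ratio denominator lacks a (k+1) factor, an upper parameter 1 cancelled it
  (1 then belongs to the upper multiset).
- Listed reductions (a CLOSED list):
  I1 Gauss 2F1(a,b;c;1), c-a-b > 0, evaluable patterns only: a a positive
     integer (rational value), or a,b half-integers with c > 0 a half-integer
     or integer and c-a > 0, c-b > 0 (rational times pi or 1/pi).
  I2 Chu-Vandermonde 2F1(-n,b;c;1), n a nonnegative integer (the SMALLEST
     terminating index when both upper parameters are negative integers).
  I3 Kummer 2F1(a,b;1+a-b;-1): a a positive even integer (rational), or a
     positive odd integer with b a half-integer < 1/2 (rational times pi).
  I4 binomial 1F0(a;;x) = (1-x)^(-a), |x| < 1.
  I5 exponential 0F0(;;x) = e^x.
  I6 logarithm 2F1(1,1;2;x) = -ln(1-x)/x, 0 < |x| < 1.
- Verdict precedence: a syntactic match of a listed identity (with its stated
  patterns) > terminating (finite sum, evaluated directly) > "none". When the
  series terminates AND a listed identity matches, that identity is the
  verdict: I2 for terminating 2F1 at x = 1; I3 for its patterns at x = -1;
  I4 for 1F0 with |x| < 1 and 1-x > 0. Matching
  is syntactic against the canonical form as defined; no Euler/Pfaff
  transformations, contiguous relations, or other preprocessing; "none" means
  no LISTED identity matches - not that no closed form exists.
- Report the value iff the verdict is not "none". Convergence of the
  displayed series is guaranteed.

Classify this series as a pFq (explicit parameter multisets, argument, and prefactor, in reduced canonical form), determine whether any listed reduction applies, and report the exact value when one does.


This is 1 * 1F0(4/5; -; -1/3) in reduced canonical form. Verdict: binomial (I4) applies (the 1F0 binomial series: exponent -4/5, x = -1/3). Value: (4/3)^(-4/5).

Structural cue: with t_0 = 1, the expanded ratio factors over Q; C = 1, roots give parameters.
Term ratio: r(k) = (-1/3) * (k+4/5) / [(k+1)] ; factor over Q: parameters, x = (-1/3), and C = 1.


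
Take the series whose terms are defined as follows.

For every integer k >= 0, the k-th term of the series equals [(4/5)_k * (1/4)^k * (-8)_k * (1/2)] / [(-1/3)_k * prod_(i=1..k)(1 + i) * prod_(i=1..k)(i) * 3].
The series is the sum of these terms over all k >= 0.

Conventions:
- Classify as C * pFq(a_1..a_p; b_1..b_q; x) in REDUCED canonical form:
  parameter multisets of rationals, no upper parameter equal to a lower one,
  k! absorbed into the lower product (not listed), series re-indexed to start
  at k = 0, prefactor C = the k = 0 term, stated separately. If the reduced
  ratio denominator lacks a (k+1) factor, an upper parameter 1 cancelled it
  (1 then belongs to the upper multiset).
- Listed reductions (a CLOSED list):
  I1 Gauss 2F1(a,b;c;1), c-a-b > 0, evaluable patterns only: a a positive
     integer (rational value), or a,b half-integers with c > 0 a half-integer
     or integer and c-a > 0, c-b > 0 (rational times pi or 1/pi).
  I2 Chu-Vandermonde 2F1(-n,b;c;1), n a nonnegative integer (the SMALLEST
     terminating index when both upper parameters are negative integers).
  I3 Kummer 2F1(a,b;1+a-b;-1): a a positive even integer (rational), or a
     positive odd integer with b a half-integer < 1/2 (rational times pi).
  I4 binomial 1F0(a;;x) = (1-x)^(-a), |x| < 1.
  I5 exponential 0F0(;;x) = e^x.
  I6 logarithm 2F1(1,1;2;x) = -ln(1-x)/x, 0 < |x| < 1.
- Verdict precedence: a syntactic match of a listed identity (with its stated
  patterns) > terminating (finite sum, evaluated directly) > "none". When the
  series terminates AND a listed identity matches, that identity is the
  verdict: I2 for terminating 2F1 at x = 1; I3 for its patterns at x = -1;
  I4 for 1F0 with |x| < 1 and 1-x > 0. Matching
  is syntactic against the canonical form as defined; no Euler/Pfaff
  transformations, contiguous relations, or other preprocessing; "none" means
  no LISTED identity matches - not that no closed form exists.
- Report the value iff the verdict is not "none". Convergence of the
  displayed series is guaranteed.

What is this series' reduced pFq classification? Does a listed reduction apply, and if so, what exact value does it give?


The series (x = 1/4) is 2F2: upper {-8, 4/5}, lower {-1/3, 2}, prefactor 1/6. Verdict: terminating - upper parameter -8 makes this a finite sum (last index 8), evaluated exactly. Exact value: 59074805208526757/189235200000000000.

First insight: from the first term 1/6: the lower running product (prefactor 1/6) is a rising factorial.
Step ratio: r(k) = (1/4) * (k-8) (k+4/5) / [(k-1/3) (k+2) (k+1)] - rational in k. x = (1/4); t_0 = 1/6; negate the roots.


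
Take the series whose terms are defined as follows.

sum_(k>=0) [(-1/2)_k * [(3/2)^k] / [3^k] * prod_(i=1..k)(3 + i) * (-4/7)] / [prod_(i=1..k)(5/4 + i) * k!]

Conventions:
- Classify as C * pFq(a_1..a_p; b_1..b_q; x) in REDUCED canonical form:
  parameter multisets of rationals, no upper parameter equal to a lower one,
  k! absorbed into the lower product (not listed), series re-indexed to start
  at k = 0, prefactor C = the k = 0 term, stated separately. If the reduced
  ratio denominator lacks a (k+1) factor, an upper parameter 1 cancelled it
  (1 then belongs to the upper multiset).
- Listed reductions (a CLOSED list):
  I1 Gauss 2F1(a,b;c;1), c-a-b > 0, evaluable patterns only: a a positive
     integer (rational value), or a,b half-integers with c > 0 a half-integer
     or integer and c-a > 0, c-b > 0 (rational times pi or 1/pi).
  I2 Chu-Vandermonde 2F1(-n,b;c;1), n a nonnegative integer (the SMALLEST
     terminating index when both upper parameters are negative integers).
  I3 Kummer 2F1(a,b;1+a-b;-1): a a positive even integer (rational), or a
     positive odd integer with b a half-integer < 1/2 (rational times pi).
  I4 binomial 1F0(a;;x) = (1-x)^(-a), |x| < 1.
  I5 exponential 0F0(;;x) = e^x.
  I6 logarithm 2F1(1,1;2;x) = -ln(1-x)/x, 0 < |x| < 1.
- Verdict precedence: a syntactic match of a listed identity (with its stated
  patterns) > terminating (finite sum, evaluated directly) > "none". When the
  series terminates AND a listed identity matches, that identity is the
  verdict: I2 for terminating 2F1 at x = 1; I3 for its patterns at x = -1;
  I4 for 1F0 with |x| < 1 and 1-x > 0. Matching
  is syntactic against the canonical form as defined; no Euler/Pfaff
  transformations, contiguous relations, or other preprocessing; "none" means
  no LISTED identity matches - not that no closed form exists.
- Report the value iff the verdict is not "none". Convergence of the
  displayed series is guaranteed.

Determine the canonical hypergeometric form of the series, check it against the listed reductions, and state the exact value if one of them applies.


Canonical form: C = -4/7 times 2F1 with upper {-1/2, 4}, lower {9/4}, x = 1/2. Verdict: none - at argument 1/2 the multisets {-1/2, 4} ; {9/4} match no listed identity.

The tell: x = (1/2) and the running product (C = -4/7) telescopes to a rising factorial.
Adjacent-term ratio: r(k) = (1/2) * (k-1/2) (k+4) / [(k+9/4) (k+1)] ; factor over Q: parameters, x = (1/2), and C = -4/7.


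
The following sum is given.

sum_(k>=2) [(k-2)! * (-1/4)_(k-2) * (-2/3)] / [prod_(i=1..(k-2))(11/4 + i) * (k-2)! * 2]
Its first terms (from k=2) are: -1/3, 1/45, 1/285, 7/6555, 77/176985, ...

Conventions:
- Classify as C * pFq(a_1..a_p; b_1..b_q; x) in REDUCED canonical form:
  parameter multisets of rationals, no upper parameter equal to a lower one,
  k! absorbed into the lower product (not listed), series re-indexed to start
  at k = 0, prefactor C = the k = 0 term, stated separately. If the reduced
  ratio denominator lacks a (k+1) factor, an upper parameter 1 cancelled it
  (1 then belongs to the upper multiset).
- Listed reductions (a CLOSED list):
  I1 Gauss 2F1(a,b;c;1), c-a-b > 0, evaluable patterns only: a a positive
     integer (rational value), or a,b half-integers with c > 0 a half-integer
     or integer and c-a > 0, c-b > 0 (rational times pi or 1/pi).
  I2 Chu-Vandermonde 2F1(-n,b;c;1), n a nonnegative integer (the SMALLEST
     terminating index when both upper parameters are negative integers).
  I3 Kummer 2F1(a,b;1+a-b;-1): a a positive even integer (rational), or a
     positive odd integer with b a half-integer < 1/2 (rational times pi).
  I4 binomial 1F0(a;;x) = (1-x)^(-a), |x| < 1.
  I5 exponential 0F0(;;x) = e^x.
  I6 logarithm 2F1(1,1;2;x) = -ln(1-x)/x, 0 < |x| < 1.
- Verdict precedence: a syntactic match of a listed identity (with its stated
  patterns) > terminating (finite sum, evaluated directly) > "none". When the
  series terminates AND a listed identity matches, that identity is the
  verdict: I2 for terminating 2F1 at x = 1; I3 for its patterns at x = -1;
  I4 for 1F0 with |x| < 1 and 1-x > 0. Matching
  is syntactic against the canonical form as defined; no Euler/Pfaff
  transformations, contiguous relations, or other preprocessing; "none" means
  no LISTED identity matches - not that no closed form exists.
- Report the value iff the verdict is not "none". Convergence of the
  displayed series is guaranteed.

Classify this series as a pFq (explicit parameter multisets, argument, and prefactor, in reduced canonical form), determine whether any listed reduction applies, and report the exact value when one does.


Reduced: x = 1, 2F1, upper = {-1/4, 1}, lower = {15/4}, C = -1/3. Verdict: this is Gauss (I1, integer-parameter pattern) (x = 1: the Gamma ratio telescopes since c-a-b = 3 > 0 and a = 1 in Z>0). Exact value: -11/36.

Structural cue: with t_0 = -1/3, the lower running product (C = -1/3, x = 1) is a rising factorial.
Consecutive-term ratio: r(k) = 1 * (k-1/4) (k+1) / [(k+15/4) (k+1)] - rational; roots negated = parameters, x = 1, C = -1/3.


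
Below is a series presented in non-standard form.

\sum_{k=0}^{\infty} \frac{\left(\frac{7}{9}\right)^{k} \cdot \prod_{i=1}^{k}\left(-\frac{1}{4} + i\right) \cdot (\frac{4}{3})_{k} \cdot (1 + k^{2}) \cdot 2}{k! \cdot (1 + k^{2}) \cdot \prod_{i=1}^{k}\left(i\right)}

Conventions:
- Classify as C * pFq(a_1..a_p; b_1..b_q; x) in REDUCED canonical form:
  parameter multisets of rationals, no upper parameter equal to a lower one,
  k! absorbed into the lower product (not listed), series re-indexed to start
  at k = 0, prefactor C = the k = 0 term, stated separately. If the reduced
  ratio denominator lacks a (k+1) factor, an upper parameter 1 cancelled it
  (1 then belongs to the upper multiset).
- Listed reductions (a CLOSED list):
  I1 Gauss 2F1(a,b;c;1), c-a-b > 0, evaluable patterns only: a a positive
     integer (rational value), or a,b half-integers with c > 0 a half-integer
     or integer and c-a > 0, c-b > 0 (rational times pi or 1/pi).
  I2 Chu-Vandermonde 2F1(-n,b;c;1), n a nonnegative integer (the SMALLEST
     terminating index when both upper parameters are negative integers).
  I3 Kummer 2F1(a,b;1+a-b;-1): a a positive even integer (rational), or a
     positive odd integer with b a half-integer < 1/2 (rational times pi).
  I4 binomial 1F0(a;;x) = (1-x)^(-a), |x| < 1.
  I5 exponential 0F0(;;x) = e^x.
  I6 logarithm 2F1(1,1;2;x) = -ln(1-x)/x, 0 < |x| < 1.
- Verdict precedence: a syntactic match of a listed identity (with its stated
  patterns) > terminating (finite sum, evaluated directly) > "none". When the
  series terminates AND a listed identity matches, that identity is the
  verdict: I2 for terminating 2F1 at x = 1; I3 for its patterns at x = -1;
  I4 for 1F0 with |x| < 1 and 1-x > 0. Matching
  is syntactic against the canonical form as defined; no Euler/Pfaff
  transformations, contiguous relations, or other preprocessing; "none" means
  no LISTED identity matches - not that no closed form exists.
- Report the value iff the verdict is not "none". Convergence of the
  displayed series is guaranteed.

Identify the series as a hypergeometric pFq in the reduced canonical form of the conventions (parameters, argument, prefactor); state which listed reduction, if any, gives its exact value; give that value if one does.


Canonical form: C = 2 times 2F1 with upper {\frac{3}{4}, \frac{4}{3}}, lower {1}, x = \frac{7}{9}. Verdict: none (x = \frac{7}{9}): each listed identity misses the multisets {\frac{3}{4}, \frac{4}{3}} ; {1}.

Key step: t_0 = 2 here, and k^2 + 1 divides numerator and denominator alike; C = 2 after cancelling.
Adjacent-term ratio: r(k) = \frac{7}{9} * (k+\frac{3}{4}) (k+\frac{4}{3}) / [(k+1) (k+1)] ; factor over Q: parameters, x = \frac{7}{9}, and C = 2.


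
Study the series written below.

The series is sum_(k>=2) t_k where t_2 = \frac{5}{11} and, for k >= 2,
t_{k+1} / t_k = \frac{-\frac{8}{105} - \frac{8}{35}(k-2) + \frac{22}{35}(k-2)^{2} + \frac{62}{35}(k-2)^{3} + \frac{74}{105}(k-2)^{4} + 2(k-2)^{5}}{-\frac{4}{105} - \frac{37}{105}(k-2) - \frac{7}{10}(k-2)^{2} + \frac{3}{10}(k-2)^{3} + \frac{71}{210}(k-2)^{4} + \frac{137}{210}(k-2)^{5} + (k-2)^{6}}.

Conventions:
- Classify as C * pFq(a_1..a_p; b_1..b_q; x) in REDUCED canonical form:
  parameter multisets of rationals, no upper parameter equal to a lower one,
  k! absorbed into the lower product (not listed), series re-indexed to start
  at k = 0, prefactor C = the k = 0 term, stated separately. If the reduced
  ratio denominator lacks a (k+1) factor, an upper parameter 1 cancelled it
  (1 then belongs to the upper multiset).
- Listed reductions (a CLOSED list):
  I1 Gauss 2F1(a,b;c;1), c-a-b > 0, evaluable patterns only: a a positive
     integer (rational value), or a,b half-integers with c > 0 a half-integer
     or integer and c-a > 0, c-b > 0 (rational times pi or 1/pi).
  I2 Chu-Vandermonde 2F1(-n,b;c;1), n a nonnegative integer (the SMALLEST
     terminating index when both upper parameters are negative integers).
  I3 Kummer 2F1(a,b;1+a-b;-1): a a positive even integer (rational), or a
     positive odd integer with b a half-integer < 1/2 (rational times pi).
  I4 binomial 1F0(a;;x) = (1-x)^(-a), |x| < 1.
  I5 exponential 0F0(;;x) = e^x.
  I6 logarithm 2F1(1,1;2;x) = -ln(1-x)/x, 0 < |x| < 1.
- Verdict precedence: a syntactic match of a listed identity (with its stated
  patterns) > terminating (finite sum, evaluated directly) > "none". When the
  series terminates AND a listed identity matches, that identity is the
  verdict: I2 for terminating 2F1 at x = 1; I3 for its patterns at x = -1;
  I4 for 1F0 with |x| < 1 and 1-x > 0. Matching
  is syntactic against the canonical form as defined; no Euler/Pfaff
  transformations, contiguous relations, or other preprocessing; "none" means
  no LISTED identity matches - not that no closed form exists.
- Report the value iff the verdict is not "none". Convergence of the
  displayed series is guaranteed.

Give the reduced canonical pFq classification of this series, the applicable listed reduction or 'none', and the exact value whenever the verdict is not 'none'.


Classification (C = \frac{5}{11}): 2F2 with upper {-\frac{1}{3}, \frac{2}{5}}, lower {-\frac{4}{5}, \frac{1}{6}}, argument x = 2. Verdict: none. Every listed pattern misses the 2F2 form at 2, upper {-\frac{1}{3}, \frac{2}{5}}.

Key step: with t_0 = \frac{5}{11}, cancel k^2 + 1 from the displayed ratio first; then prefactor 5/11.
Consecutive-term ratio: r(k) = 2 * (k-\frac{1}{3}) (k+\frac{2}{5}) / [(k-\frac{4}{5}) (k+\frac{1}{6}) (k+1)] ; factor over Q: parameters, x = 2, and C = \frac{5}{11}.


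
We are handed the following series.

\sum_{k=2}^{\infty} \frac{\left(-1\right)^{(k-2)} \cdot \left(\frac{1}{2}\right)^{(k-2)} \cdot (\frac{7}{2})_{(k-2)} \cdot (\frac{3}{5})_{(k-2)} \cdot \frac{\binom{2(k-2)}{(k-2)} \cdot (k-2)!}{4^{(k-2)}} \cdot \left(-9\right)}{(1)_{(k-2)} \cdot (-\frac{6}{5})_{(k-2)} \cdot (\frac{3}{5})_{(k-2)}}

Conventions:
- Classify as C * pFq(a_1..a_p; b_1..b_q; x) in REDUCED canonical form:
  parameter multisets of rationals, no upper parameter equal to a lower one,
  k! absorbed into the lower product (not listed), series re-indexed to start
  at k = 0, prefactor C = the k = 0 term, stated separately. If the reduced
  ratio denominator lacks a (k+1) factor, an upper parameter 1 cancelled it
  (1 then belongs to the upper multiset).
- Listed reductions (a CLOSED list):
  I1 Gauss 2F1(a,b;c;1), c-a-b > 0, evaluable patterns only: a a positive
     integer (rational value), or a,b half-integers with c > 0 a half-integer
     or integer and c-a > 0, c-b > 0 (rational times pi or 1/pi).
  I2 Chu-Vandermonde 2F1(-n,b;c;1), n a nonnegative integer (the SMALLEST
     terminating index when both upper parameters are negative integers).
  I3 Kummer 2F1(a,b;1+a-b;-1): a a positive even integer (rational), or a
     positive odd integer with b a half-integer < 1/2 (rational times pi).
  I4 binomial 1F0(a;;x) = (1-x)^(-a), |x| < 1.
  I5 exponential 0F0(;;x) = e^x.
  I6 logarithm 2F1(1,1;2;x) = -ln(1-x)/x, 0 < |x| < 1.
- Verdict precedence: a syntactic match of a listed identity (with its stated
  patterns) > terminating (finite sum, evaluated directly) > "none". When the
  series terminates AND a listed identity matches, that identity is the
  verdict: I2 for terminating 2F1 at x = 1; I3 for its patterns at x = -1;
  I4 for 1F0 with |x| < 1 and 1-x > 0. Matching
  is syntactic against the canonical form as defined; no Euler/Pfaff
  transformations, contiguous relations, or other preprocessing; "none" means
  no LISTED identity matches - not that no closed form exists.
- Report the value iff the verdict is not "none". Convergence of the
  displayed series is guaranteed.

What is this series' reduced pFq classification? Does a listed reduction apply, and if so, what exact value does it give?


Canonical form: C = -9 times 2F1 with upper {\frac{1}{2}, \frac{7}{2}}, lower {-\frac{6}{5}}, x = -\frac{1}{2}. Verdict: none - at argument -\frac{1}{2} the multisets {\frac{1}{2}, \frac{7}{2}} ; {-\frac{6}{5}} match no listed identity.

Key observation: t_0 being -9, C(2k,k) (C = -9) equals 4^k (1/2)_k / k!.
Ratio: r(k) = -\frac{1}{2} * (k+\frac{1}{2}) (k+\frac{7}{2}) / [(k-\frac{6}{5}) (k+1)] - rational; roots negated = parameters, x = -\frac{1}{2}, C = -9.


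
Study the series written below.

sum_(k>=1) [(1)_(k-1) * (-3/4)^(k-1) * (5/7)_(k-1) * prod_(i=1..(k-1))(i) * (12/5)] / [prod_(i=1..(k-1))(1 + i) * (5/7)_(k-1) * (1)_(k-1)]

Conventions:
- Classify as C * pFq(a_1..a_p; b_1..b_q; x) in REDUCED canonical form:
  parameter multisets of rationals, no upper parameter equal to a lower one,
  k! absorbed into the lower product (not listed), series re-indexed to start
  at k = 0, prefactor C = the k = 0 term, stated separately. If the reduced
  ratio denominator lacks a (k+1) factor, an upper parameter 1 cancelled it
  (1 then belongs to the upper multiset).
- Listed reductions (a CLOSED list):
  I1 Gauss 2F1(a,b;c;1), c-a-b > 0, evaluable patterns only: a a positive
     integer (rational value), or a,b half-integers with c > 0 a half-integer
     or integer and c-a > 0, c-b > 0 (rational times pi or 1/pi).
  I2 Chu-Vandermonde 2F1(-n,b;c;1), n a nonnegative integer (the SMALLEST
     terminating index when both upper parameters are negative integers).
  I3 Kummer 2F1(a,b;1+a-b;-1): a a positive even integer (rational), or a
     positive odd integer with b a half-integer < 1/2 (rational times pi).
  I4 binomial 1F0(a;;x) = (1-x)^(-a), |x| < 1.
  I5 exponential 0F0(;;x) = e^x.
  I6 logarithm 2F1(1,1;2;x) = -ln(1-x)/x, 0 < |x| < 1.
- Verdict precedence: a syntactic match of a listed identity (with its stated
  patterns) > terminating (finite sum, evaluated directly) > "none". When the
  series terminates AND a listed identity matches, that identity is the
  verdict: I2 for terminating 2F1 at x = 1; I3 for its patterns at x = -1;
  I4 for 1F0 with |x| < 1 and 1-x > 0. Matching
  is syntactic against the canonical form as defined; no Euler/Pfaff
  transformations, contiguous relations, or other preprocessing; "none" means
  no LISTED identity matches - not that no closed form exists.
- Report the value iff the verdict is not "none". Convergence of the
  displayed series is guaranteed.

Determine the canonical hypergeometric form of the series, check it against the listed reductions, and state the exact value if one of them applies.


This is 12/5 * 2F1(1, 1; 2; -3/4) in reduced canonical form. Verdict: this is the I6 logarithm reduction (the logarithm: parameters (1,1;2), x = -3/4). Value: (16/5) * ln(7/4).

Key observation: with t_0 = 12/5, the lower running product (C = 12/5) is a rising factorial.
Ratio: r(k) = (-3/4) * (k+1) (k+1) / [(k+2) (k+1)] - poly over poly, x = (-3/4) from leading terms; C = 12/5 at k = 0.


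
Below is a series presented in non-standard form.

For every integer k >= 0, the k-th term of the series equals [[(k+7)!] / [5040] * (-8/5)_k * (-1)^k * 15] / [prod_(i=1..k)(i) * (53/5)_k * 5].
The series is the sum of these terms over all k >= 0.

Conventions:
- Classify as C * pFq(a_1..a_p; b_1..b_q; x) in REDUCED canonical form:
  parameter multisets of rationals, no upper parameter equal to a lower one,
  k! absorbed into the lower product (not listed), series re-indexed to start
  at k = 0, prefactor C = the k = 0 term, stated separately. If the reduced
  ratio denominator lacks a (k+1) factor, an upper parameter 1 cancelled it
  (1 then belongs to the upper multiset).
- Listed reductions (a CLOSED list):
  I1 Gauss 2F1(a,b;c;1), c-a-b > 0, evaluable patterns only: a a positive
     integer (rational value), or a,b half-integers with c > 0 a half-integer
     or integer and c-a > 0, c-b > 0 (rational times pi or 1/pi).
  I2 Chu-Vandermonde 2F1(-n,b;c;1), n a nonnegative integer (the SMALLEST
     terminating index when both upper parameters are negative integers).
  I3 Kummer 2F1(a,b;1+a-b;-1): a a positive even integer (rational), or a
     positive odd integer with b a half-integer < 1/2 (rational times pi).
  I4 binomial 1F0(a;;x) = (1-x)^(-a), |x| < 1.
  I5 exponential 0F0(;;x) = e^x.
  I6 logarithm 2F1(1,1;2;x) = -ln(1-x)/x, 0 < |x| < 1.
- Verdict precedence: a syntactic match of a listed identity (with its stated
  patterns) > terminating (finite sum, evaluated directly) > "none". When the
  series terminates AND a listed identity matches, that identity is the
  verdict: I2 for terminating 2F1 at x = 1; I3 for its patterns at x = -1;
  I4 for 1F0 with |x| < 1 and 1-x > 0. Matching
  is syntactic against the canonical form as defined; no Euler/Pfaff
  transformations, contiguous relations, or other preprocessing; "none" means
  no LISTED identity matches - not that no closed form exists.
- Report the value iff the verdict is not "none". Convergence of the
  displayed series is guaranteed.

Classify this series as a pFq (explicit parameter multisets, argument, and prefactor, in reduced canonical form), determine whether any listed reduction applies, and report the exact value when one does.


At argument -1: a 2F1 with upper {-8/5, 8}, lower {53/5}, scaled by C = 3. Verdict: Kummer's theorem (I3) fires (x = -1; c = 53/5 equals 1+a-b for upper {-8/5, 8}: listed pattern). Hence: 161766/21875.

The tell: t_0 being 3, the product of the first k integers (C = 3, x = -1) is k!.
Ratio: r(k) = (-1) * (k-8/5) (k+8) / [(k+53/5) (k+1)] - poly over poly, x = (-1) from leading terms; C = 3 at k = 0.


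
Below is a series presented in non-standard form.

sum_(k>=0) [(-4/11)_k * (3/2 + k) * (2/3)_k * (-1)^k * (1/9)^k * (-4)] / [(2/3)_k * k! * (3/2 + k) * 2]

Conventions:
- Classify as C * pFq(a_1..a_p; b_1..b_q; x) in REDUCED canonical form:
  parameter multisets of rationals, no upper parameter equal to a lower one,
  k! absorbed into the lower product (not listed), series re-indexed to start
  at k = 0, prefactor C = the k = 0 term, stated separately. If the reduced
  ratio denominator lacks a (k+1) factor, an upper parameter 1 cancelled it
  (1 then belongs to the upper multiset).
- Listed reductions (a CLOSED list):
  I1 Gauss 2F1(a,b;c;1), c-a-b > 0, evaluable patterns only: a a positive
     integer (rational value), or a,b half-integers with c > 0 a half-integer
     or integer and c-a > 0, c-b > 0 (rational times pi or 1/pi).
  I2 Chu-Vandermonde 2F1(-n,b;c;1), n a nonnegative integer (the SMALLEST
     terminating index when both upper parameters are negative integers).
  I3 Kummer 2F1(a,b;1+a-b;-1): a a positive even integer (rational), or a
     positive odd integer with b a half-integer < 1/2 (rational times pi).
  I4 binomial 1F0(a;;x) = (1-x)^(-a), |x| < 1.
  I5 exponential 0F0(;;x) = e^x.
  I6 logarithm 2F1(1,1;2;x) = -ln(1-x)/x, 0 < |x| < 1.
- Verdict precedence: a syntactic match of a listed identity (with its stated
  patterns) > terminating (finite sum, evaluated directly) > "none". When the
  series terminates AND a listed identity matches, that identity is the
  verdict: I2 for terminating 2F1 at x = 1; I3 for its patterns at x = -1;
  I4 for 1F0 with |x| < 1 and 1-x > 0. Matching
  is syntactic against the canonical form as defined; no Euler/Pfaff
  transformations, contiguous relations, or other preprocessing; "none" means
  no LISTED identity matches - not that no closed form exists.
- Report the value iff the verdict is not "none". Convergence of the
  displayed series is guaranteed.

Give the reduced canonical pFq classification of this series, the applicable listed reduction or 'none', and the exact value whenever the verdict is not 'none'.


Key observation: with t_0 = -2, the constant factors (C = -2) combine into one prefactor.
Step ratio: r(k) = (-1/9) * (k-4/11) / [(k+1)] - rational in k. x = (-1/9); t_0 = -2; negate the roots.

Classification (C = -2): 1F0 with upper {-4/11}, lower {-}, argument x = -1/9. Verdict (x = -1/9): the binomial series (I4) applies (the 1F0 binomial series: exponent 4/11, x = -1/9). Exact value: (-2) * (10/9)^(4/11).


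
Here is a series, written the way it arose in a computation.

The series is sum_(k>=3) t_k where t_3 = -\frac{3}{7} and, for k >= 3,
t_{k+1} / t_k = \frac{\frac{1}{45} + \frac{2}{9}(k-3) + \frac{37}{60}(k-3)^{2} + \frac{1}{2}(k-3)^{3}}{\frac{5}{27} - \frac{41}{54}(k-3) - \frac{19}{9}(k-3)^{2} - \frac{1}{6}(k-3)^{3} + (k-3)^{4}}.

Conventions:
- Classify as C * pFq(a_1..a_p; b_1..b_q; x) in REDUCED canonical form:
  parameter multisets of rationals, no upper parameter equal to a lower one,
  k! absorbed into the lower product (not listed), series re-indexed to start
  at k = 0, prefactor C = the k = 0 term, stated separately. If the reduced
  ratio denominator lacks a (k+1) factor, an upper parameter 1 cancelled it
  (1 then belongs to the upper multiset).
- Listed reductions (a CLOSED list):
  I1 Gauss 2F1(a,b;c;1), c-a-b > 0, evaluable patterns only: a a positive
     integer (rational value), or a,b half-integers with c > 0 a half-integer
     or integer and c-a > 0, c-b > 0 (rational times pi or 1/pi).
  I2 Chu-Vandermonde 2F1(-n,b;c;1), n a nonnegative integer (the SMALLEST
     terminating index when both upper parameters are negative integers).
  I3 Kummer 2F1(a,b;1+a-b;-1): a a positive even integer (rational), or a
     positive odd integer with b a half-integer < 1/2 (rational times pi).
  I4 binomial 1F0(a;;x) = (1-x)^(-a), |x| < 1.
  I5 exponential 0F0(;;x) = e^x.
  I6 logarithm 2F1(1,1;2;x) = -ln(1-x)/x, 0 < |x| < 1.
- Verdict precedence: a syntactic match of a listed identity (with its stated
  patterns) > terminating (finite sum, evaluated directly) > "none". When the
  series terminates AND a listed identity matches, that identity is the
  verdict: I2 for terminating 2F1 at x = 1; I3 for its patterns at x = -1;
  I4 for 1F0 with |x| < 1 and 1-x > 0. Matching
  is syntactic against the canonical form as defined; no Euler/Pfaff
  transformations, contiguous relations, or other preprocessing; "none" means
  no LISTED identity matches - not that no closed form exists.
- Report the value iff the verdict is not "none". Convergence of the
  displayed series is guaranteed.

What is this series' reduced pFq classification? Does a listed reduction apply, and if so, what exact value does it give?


x = \frac{1}{2} here; the reduced form reads 2F2, upper {\frac{1}{6}, \frac{2}{5}}, lower {-\frac{5}{3}, -\frac{1}{6}}, C = -\frac{3}{7}. Verdict: none. A 2F2 with upper {\frac{1}{6}, \frac{2}{5}} fits none of I1-I6 at x = \frac{1}{2}; the sum runs forever.

The tell: from the first term -\frac{3}{7}: cancel k + 2/3 from the displayed ratio first; then prefactor -3/7.
Adjacent-term ratio: r(k) = \frac{1}{2} * (k+\frac{1}{6}) (k+\frac{2}{5}) / [(k-\frac{5}{3}) (k-\frac{1}{6}) (k+1)] - poly over poly, x = \frac{1}{2} from leading terms; C = -\frac{3}{7} at k = 0.


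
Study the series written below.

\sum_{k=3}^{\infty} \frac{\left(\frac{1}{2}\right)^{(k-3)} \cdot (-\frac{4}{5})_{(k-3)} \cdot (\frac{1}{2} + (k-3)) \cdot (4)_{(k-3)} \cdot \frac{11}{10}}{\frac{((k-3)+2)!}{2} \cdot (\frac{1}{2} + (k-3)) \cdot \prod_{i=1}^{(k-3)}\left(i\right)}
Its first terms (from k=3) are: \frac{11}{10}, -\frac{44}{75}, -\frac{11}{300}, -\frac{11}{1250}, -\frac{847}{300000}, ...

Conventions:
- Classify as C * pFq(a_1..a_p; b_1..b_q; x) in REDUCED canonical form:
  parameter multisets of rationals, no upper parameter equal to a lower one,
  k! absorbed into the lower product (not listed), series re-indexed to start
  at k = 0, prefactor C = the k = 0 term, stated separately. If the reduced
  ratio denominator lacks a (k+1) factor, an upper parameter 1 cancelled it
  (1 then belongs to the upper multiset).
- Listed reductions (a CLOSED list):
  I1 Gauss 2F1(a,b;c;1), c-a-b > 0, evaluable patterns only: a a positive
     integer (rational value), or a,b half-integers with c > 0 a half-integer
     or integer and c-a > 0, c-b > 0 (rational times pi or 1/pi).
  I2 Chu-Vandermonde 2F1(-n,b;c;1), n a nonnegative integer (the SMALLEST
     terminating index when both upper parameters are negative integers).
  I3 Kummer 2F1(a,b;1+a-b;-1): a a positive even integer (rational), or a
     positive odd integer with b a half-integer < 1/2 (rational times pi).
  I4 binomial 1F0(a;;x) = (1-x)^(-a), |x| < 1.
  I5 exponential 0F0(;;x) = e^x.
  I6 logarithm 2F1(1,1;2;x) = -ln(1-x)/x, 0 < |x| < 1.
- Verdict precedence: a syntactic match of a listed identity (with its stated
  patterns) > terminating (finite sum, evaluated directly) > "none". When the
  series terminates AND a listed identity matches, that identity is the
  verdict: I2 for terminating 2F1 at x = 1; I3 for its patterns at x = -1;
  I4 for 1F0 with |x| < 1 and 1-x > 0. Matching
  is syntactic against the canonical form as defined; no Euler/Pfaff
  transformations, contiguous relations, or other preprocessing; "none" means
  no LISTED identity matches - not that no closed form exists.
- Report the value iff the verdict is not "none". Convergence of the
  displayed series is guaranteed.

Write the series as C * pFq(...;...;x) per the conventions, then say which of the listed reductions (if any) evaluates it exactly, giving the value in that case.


Key observation: with t_0 = \frac{11}{10}, the factor k + 1/2 cancels (top and bottom), leaving C = 11/10.
Term ratio: r(k) = \frac{1}{2} * (k-\frac{4}{5}) (k+4) / [(k+3) (k+1)] - rational in k. x = \frac{1}{2}; t_0 = \frac{11}{10}; negate the roots.

Prefactor \frac{11}{10}, argument \frac{1}{2}: 2F1 with upper {-\frac{4}{5}, 4} over lower {3}. Verdict: none. No listed pattern accepts 2F1(-\frac{4}{5}, 4; 3; \frac{1}{2}).


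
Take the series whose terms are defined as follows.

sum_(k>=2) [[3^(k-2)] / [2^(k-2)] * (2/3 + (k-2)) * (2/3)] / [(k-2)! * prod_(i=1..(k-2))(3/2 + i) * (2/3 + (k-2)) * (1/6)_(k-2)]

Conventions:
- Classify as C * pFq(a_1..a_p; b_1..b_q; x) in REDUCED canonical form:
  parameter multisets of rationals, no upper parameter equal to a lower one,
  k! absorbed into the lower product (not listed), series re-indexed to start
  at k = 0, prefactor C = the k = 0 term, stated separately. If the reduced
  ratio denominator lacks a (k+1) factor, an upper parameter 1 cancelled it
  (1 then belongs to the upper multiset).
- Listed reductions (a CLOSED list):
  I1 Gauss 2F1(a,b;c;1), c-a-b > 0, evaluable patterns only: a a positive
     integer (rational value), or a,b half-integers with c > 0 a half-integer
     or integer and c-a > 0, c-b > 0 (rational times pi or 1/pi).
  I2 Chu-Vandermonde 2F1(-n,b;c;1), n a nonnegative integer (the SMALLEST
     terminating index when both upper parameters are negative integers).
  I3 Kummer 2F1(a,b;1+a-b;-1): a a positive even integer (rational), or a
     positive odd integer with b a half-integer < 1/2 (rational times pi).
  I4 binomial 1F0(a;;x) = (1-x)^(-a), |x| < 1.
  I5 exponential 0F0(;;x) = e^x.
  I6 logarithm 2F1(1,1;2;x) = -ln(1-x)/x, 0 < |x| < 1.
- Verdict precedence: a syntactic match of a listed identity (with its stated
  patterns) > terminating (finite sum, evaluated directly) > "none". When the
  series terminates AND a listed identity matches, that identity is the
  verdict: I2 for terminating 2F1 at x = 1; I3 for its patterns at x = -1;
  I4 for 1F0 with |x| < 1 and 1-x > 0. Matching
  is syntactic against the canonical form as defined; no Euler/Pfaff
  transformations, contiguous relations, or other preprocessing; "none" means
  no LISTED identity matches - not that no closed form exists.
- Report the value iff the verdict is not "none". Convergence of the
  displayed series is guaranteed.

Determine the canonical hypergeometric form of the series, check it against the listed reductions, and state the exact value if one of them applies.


Reduced: x = 3/2, 0F2, upper = {-}, lower = {1/6, 5/2}, C = 2/3. Verdict: no listed reduction: x = 3/2 and upper {-} fail every I1-I6 pattern.

Key observation: from the first term 2/3: the two k-th powers (prefactor 2/3) combine into one argument.
Consecutive-term ratio: r(k) = (3/2) * 1 / [(k+1/6) (k+5/2) (k+1)] - poly over poly, x = (3/2) from leading terms; C = 2/3 at k = 0.


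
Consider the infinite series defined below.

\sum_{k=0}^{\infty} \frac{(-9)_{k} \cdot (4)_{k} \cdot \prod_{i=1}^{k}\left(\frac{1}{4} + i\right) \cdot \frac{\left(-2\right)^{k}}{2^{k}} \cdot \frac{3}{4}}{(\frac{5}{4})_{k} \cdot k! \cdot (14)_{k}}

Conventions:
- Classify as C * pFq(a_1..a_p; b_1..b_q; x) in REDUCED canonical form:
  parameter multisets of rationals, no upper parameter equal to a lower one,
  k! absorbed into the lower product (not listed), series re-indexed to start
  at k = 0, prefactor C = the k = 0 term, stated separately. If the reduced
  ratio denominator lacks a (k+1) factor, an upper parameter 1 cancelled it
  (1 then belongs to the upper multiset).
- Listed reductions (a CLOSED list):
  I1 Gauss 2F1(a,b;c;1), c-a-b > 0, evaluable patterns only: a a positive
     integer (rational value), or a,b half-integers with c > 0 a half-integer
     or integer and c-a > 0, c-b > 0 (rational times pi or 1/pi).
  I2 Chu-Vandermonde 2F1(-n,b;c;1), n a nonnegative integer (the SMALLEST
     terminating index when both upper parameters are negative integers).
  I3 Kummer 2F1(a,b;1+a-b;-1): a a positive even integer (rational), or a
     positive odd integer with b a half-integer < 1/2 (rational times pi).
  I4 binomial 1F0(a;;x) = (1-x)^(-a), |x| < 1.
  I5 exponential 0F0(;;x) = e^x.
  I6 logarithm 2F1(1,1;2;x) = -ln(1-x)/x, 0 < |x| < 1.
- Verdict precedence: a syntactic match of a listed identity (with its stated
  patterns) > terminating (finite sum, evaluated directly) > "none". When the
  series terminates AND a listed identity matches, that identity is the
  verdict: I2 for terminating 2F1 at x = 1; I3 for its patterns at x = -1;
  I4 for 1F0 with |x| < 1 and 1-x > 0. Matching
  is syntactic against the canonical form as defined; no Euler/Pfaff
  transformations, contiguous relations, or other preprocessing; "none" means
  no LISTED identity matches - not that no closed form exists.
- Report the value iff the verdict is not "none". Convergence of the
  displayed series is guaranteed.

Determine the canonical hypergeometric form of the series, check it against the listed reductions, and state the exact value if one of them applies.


Key observation: x = -1 and the two k-th powers (C = 3/4, x = -1) combine into one argument.
Term ratio: r(k) = -1 * (k-9) (k+4) / [(k+14) (k+1)] - poly over poly, x = -1 from leading terms; C = \frac{3}{4} at k = 0.

The series (x = -1) is 2F1: upper {-9, 4}, lower {14}, prefactor \frac{3}{4}. Verdict: this is Kummer's theorem (I3) (x = -1; c = 14 equals 1+a-b for upper {-9, 4}: listed pattern). Its exact value is \frac{39}{4}.


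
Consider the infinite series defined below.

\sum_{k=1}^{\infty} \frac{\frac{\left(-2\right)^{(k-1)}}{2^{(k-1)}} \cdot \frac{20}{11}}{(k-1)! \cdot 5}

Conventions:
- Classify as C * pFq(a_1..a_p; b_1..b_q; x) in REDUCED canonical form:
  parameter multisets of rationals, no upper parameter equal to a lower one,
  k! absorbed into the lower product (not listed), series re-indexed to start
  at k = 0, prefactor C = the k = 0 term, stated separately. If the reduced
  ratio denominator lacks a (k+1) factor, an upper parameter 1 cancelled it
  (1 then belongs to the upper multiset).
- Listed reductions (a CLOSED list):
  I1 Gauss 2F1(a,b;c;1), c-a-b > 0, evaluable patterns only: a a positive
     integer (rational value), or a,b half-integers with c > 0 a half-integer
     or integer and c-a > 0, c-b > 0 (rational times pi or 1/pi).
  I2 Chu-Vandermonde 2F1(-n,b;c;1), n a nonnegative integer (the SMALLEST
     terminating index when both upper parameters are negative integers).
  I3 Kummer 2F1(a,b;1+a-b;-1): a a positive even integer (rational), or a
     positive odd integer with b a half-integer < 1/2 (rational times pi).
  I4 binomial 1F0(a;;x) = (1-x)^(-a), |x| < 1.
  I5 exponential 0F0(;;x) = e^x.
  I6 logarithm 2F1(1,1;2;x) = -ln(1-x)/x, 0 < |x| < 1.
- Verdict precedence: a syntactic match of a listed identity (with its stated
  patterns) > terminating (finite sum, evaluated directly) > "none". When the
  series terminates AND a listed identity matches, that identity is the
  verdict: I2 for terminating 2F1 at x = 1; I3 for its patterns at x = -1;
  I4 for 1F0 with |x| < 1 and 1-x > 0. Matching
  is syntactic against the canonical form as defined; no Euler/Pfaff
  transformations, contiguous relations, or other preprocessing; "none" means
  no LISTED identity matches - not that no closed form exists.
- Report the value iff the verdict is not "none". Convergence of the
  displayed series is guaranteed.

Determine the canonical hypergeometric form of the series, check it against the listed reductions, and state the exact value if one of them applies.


x = -1 here; the reduced form reads 0F0, upper {-}, lower {-}, C = \frac{4}{11}. Verdict: this is exponential (I5) (the 0F0 exponential series at x = -1). Its exact value is \frac{4}{11} \cdot e^{-1}.

The tell: from the first term \frac{4}{11}: the constant factors (prefactor 4/11) combine into one prefactor.
Term ratio: r(k) = -1 * 1 / [(k+1)] - poly over poly, x = -1 from leading terms; C = \frac{4}{11} at k = 0.


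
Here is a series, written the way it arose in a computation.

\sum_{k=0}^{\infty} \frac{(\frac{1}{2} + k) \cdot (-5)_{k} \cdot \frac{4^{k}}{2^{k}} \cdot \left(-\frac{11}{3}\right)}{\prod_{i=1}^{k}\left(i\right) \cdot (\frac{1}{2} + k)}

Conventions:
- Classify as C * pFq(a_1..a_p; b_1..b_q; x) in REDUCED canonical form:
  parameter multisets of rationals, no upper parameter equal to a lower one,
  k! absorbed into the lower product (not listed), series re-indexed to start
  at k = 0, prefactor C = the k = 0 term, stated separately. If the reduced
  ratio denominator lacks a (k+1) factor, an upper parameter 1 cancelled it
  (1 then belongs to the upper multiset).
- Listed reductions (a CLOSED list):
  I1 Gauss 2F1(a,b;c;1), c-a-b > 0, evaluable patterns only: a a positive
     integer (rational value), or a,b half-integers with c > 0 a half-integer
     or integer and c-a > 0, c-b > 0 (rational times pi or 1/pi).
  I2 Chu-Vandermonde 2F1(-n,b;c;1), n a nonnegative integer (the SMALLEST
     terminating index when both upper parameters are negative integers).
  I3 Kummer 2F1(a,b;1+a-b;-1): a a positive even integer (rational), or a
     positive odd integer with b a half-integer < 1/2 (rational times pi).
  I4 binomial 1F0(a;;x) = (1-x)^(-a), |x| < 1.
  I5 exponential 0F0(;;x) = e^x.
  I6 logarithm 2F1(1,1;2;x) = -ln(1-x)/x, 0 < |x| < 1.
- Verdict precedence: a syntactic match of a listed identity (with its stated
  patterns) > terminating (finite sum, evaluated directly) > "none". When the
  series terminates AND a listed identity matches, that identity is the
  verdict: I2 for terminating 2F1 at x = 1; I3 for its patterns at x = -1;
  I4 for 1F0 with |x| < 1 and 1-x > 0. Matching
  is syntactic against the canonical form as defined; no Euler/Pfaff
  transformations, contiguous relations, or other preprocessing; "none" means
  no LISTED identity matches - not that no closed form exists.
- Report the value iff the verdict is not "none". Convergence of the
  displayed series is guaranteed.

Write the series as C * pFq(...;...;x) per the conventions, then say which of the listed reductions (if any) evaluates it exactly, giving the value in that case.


Prefactor -\frac{11}{3}, argument 2: 1F0 with upper {-5} over lower {-}. Verdict: terminating (-5 upstairs). 6 nonzero terms in all; added directly. Its exact value is \frac{11}{3}.

Key step: from the first term -\frac{11}{3}: the product of the first k integers (C = -11/3) is k!.
Ratio: r(k) = 2 * (k-5) / [(k+1)] ; factor over Q: parameters, x = 2, and C = -\frac{11}{3}.
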